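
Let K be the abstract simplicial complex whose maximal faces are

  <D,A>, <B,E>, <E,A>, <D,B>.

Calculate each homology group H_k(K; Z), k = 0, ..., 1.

Take the total order A < B < D < E on the vertex set. Then K (dimension 1) consists of the simplices:

  0-simplices (4): A, B, D, E
  1-simplices (4): AD, AE, BD, BE

giving chain groups C_0 ≅ Z^4, C_1 ≅ Z^4.

The boundary map ∂_1: C_1 → C_0 is given by ∂[p,q] = [q] − [p]. For instance
  ∂AD = D − A.
This gives a 4×4 integer matrix of rank 3; reducing to Smith normal form yields diagonal entries (1,1,1).

Reading off H_k = ker ∂_k / im ∂_{k+1}:

  H_0: rank C_0 − rank ∂_1 = 4 − 3 = 1, and the invariant factors of ∂_1 are all 1, so H_0 = Z.
  H_1: rank ker ∂_1 − rank ∂_2 = (4 − 3) − 0 = 1, and there is no ∂_2, so H_1 = Z.

As a check, the Euler characteristic is 4 − 4 = 0, which agrees with 1 − 1 = 0.

H_0 ≅ Z,  H_1 ≅ Z.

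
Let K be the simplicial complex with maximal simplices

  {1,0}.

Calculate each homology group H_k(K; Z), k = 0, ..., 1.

H_0 ≅ Z,  H_1 = 0.

We work with the vertex ordering 0 < 1. The simplices of K, each written with vertices in increasing order, are:

  0-simplices (2): [0], [1]
  1-simplices (1): [0,1]

Hence C_0 ≅ Z^2, C_1 ≅ Z^1.

∂_1: C_1 → C_0 sends each edge [p,q] (with p < q) to q − p.
This gives a 2×1 integer matrix of rank 1; reducing to Smith normal form yields diagonal entries (1).

Now H_k = ker ∂_k / im ∂_{k+1}, so:

  H_0: rank C_0 − rank ∂_1 = 2 − 1 = 1, and the invariant factors of ∂_1 are all 1, so H_0 = Z.
  H_1: rank ker ∂_1 − rank ∂_2 = (1 − 1) − 0 = 0, and there is no ∂_2, so H_1 = 0.

(K is a triangulation of the 1-simplex.)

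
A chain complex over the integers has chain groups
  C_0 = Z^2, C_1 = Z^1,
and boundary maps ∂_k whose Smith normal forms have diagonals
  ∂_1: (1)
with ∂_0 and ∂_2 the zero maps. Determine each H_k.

H_0: b_0 = 2 − 0 − 1 = 1; torsion from ∂_1 factors > 1: none. So H_0 = Z.
H_1: b_1 = 1 − 1 − 0 = 0; torsion from ∂_2 factors > 1: none. So H_1 = 0.

H_0 = Z,  H_1 = 0.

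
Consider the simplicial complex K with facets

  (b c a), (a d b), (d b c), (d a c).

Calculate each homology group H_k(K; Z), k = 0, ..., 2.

Order the vertices as a < b < c < d. Listing each simplex with vertices in this order, K has dimension 2 with simplices:

  0-simplices (4): a, b, c, d
  1-simplices (6): ab, ac, ad, bc, bd, cd
  2-simplices (4): abc, abd, acd, bcd

Hence C_0 ≅ Z^4, C_1 ≅ Z^6, C_2 ≅ Z^4.

The boundary map ∂_1: C_1 → C_0 maps an edge to its endpoints' difference, ∂[p,q] = q − p. For instance
  ∂ad = d − a.
As a 4×6 matrix over Z this has rank 3, with invariant factors (1,1,1).

The boundary map ∂_2: C_2 → C_1 sends each 2-simplex [p,q,r] to [q,r] − [p,r] + [p,q]. For instance
  ∂bcd = cd − bd + bc,
  ∂acd = cd − ad + ac.
The resulting 6×4 matrix has rank 3, and its Smith normal form has invariant factors (1,1,1).

Reading off H_k = ker ∂_k / im ∂_{k+1}:

  H_0: rank C_0 − rank ∂_1 = 4 − 3 = 1, and the invariant factors of ∂_1 are all 1, so H_0 = Z.
  H_1: rank ker ∂_1 − rank ∂_2 = (6 − 3) − 3 = 0, and the invariant factors of ∂_2 are all 1, so H_1 = 0.
  H_2: rank ker ∂_2 − rank ∂_3 = (4 − 3) − 0 = 1, and there is no ∂_3, so H_2 = Z.

H_0 ≅ Z,  H_1 = 0,  H_2 ≅ Z.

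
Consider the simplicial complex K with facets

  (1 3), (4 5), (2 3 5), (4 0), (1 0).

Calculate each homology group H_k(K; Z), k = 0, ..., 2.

Fix the vertex order 0 < 1 < 2 < 3 < 4 < 5 and write every simplex with vertices in increasing order. Then dim K = 2 and the simplices of K are:

  0-simplices (6): [0], [1], [2], [3], [4], [5]
  1-simplices (7): [0,1], [0,4], [1,3], [2,3], [2,5], [3,5], [4,5]
  2-simplices (1): [2,3,5]

giving chain groups C_0 ≅ Z^6, C_1 ≅ Z^7, C_2 ≅ Z^1.

The boundary map ∂_1: C_1 → C_0 sends each edge [p,q] (with p < q) to q − p. For instance
  ∂[0,1] = [1] − [0].
This gives a 6×7 integer matrix of rank 5; reducing to Smith normal form yields diagonal entries (1,1,1,1,1).

∂_2: C_2 → C_1 sends each 2-simplex [p,q,r] to [q,r] − [p,r] + [p,q]. For instance
  ∂[2,3,5] = [3,5] − [2,5] + [2,3].
As a 7×1 matrix over Z this has rank 1, with invariant factors (1).

Now H_k = ker ∂_k / im ∂_{k+1}, so:

  H_0: rank C_0 − rank ∂_1 = 6 − 5 = 1, and the invariant factors of ∂_1 are all 1, so H_0 = Z.
  H_1: rank ker ∂_1 − rank ∂_2 = (7 − 5) − 1 = 1, and the invariant factors of ∂_2 are all 1, so H_1 = Z.
  H_2: rank ker ∂_2 − rank ∂_3 = (1 − 1) − 0 = 0, and there is no ∂_3, so H_2 = 0.

H_0 = Z,  H_1 = Z,  H_2 = 0.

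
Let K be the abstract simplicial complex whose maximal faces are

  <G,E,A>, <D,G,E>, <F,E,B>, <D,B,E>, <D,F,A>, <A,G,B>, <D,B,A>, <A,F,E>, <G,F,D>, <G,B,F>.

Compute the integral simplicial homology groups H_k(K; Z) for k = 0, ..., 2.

Fix the vertex order A < B < D < E < F < G and write every simplex with vertices in increasing order. Then dim K = 2 and the simplices of K are:

  0-simplices (6): A, B, D, E, F, G
  1-simplices (15): AB, AD, AE, AF, AG, BD, BE, BF, BG, DE, DF, DG, EF, EG, FG
  2-simplices (10): ABD, ABG, ADF, AEF, AEG, BDE, BEF, BFG, DEG, DFG

so the chain groups are C_0 ≅ Z^6, C_1 ≅ Z^15, C_2 ≅ Z^10.

Boundary ∂_1: C_1 → C_0 maps an edge to its endpoints' difference, ∂[p,q] = q − p. For instance
  ∂BD = D − B.
The 6×15 boundary matrix has rank 5 and Smith normal form diag(1,1,1,1,1).

∂_2: C_2 → C_1 sends each 2-simplex [p,q,r] to [q,r] − [p,r] + [p,q]. For instance
  ∂ADF = DF − AF + AD,
  ∂BFG = FG − BG + BF.
The resulting 15×10 matrix has rank 10, and its Smith normal form has invariant factors (1,1,1,1,1,1,1,1,1,2).

Now H_k = ker ∂_k / im ∂_{k+1}, so:

  H_0: rank C_0 − rank ∂_1 = 6 − 5 = 1, and the invariant factors of ∂_1 are all 1, so H_0 ≅ Z.
  H_1: rank ker ∂_1 − rank ∂_2 = (15 − 5) − 10 = 0, and ∂_2 has invariant factor 2 > 1, so H_1 ≅ Z/2.
  H_2: rank ker ∂_2 − rank ∂_3 = (10 − 10) − 0 = 0, and there is no ∂_3, so H_2 ≅ 0.

H_0 = Z,  H_1 = Z/2,  H_2 = 0.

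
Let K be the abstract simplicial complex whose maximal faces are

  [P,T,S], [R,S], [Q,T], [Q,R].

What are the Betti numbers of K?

b_0 = 1, b_1 = 1, b_2 = 0.

We work with the vertex ordering P < Q < R < S < T. The simplices of K, each written with vertices in increasing order, are:

  0-simplices (5): P, Q, R, S, T
  1-simplices (6): PS, PT, QR, QT, RS, ST
  2-simplices (1): PST

giving chain groups C_0 ≅ Z^5, C_1 ≅ Z^6, C_2 ≅ Z^1.

Boundary ∂_1: C_1 → C_0 maps an edge to its endpoints' difference, ∂[p,q] = q − p. For instance
  ∂QR = R − Q.
As a 5×6 matrix over Z this has rank 4, with invariant factors (1,1,1,1).

The boundary map ∂_2: C_2 → C_1 acts by ∂[p,q,r] = [q,r] − [p,r] + [p,q]. For instance
  ∂PST = ST − PT + PS.
This gives a 6×1 integer matrix of rank 1; reducing to Smith normal form yields diagonal entries (1).

Reading off H_k = ker ∂_k / im ∂_{k+1}:

  H_0: rank C_0 − rank ∂_1 = 5 − 4 = 1, and the invariant factors of ∂_1 are all 1, so H_0 = Z.
  H_1: rank ker ∂_1 − rank ∂_2 = (6 − 4) − 1 = 1, and the invariant factors of ∂_2 are all 1, so H_1 = Z.
  H_2: rank ker ∂_2 − rank ∂_3 = (1 − 1) − 0 = 0, and there is no ∂_3, so H_2 = 0.

Hence the Betti numbers are b_0 = 1, b_1 = 1, b_2 = 0.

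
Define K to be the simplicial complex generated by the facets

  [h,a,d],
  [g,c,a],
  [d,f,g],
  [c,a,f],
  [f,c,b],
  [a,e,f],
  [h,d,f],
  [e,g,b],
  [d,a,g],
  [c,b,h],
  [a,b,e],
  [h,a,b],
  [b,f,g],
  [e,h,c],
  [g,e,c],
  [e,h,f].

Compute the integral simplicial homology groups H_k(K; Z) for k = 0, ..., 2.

K has 8 vertices, 24 edges, 16 triangles.
rank ∂_0 = 0, rank ∂_1 = 7 ⇒ b_0 = 8 − 0 − 7 = 1; all invariant factors of ∂_1 are 1 so no torsion. So H_0 = Z.
rank ∂_1 = 7, rank ∂_2 = 15 ⇒ b_1 = 24 − 7 − 15 = 2; all invariant factors of ∂_2 are 1 so no torsion. So H_1 = Z^2.
rank ∂_2 = 15, rank ∂_3 = 0 ⇒ b_2 = 16 − 15 − 0 = 1. So H_2 = Z.

H_0 = Z,  H_1 = Z^2,  H_2 = Z.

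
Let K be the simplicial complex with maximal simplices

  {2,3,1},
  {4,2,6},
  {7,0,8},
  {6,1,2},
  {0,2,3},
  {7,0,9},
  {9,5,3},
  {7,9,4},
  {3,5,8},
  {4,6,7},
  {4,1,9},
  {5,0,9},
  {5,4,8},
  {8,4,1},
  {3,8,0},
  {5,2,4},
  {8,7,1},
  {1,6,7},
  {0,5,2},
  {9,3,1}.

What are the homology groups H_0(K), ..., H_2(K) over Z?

H_0 ≅ Z,  H_1 ≅ Z ⊕ Z/2,  H_2 = 0.

Take the total order 0 < 1 < 2 < 3 < 4 < 5 < 6 < 7 < 8 < 9 on the vertex set. Then K (dimension 2) consists of the simplices:

  0-simplices (10): [0], [1], [2], [3], [4], [5], [6], [7], [8], [9]
  1-simplices (30): (30 of them)
  2-simplices (20): (20 of them)

giving chain groups C_0 ≅ Z^10, C_1 ≅ Z^30, C_2 ≅ Z^20.

Boundary ∂_1: C_1 → C_0 sends each edge [p,q] (with p < q) to q − p.
This gives a 10×30 integer matrix of rank 9; reducing to Smith normal form yields diagonal entries (1,1,1,1,1,1,1,1,1).

Boundary ∂_2: C_2 → C_1 maps a triangle to the signed sum of its edges. For instance
  ∂[0,7,8] = [7,8] − [0,8] + [0,7],
  ∂[1,3,9] = [3,9] − [1,9] + [1,3].
This gives a 30×20 integer matrix of rank 20; reducing to Smith normal form yields diagonal entries (1,1,1,1,1,1,1,1,1,1,1,1,1,1,1,1,1,1,1,2).

From H_k ≅ ker(∂_k) / im(∂_{k+1}) we obtain:

  H_0: rank C_0 − rank ∂_1 = 10 − 9 = 1, and the invariant factors of ∂_1 are all 1, so H_0 = Z.
  H_1: rank ker ∂_1 − rank ∂_2 = (30 − 9) − 20 = 1, and ∂_2 has invariant factor 2 > 1, so H_1 = Z ⊕ Z/2.
  H_2: rank ker ∂_2 − rank ∂_3 = (20 − 20) − 0 = 0, and there is no ∂_3, so H_2 = 0.

As a check, the Euler characteristic is 10 − 30 + 20 = 0, which agrees with 1 − 1 + 0 = 0.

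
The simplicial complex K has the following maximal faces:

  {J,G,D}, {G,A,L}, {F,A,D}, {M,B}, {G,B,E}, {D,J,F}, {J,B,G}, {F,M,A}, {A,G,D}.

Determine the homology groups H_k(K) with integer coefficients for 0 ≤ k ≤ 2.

Take the total order A < B < D < E < F < G < J < L < M on the vertex set. Then K (dimension 2) consists of the simplices:

  0-simplices (9): A, B, D, E, F, G, J, L, M
  1-simplices (17): AD, AF, AG, AL, AM, BE, BG, BJ, BM, DF, DG, DJ, EG, FJ, FM, GJ, GL
  2-simplices (8): ADF, ADG, AFM, AGL, BEG, BGJ, DFJ, DGJ

giving chain groups C_0 ≅ Z^9, C_1 ≅ Z^17, C_2 ≅ Z^8.

Boundary ∂_1: C_1 → C_0 is given by ∂[p,q] = [q] − [p].
The 9×17 boundary matrix has rank 8 and Smith normal form diag(1,1,1,1,1,1,1,1).

∂_2: C_2 → C_1 maps a triangle to the signed sum of its edges. For instance
  ∂DGJ = GJ − DJ + DG,
  ∂ADG = DG − AG + AD.
As a 17×8 matrix over Z this has rank 8, with invariant factors (1,1,1,1,1,1,1,1).

Computing H_k = (kernel of ∂_k) / (image of ∂_{k+1}):

  H_0: rank C_0 − rank ∂_1 = 9 − 8 = 1, and the invariant factors of ∂_1 are all 1, so H_0 = Z.
  H_1: rank ker ∂_1 − rank ∂_2 = (17 − 8) − 8 = 1, and the invariant factors of ∂_2 are all 1, so H_1 = Z.
  H_2: rank ker ∂_2 − rank ∂_3 = (8 − 8) − 0 = 0, and there is no ∂_3, so H_2 = 0.

H_0 = Z,  H_1 = Z,  H_2 = 0.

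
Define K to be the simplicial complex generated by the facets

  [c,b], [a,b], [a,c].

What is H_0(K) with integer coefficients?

H_0 ≅ Z.

Fix the vertex order a < b < c and write every simplex with vertices in increasing order. Then dim K = 1 and the simplices of K are:

  0-simplices (3): a, b, c
  1-simplices (3): ab, ac, bc

giving chain groups C_0 ≅ Z^3, C_1 ≅ Z^3.

Boundary ∂_1: C_1 → C_0 is given by ∂[p,q] = [q] − [p].
The 3×3 boundary matrix has rank 2 and Smith normal form diag(1,1).

Computing H_k = (kernel of ∂_k) / (image of ∂_{k+1}):

  H_0: rank C_0 − rank ∂_1 = 3 − 2 = 1, and the invariant factors of ∂_1 are all 1, so H_0 ≅ Z.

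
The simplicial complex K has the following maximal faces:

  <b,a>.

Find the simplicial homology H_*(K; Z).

Fix the vertex order a < b and write every simplex with vertices in increasing order. Then dim K = 1 and the simplices of K are:

  0-simplices (2): a, b
  1-simplices (1): ab

Hence C_0 ≅ Z^2, C_1 ≅ Z^1.

The boundary map ∂_1: C_1 → C_0 sends each edge [p,q] (with p < q) to q − p. For instance
  ∂ab = b − a.
As a 2×1 matrix over Z this has rank 1, with invariant factors (1).

Computing H_k = (kernel of ∂_k) / (image of ∂_{k+1}):

  H_0: rank C_0 − rank ∂_1 = 2 − 1 = 1, and the invariant factors of ∂_1 are all 1, so H_0 = Z.
  H_1: rank ker ∂_1 − rank ∂_2 = (1 − 1) − 0 = 0, and there is no ∂_2, so H_1 = 0.

H_0 = Z,  H_1 = 0.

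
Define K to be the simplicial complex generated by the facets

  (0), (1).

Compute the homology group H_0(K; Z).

Order the vertices as 0 < 1. Listing each simplex with vertices in this order, K has dimension 0 with simplices:

  0-simplices (2): [0], [1]

giving chain groups C_0 ≅ Z^2.

From H_k ≅ ker(∂_k) / im(∂_{k+1}) we obtain:

  H_0: rank C_0 − rank ∂_1 = 2 − 0 = 2, and there is no ∂_1, so H_0 = Z^2.

H_0 ≅ Z^2.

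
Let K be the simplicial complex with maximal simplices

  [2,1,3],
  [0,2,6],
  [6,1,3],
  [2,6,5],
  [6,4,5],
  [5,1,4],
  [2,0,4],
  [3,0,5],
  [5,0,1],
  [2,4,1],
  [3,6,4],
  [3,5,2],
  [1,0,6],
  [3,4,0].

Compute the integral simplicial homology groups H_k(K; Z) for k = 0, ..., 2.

Order the vertices as 0 < 1 < 2 < 3 < 4 < 5 < 6. Listing each simplex with vertices in this order, K has dimension 2 with simplices:

  0-simplices (7): [0], [1], [2], [3], [4], [5], [6]
  1-simplices (21): [0,1], [0,2], [0,3], [0,4], [0,5], [0,6], [1,2], [1,3], [1,4], [1,5], [1,6], [2,3], [2,4], [2,5], [2,6], [3,4], [3,5], [3,6], [4,5], [4,6], [5,6]
  2-simplices (14): [0,1,5], [0,1,6], [0,2,4], [0,2,6], [0,3,4], [0,3,5], [1,2,3], [1,2,4], [1,3,6], [1,4,5], [2,3,5], [2,5,6], [3,4,6], [4,5,6]

Hence C_0 ≅ Z^7, C_1 ≅ Z^21, C_2 ≅ Z^14.

Boundary ∂_1: C_1 → C_0 sends each edge [p,q] (with p < q) to q − p. For instance
  ∂[4,6] = [6] − [4].
As a 7×21 matrix over Z this has rank 6, with invariant factors (1,1,1,1,1,1).

The boundary map ∂_2: C_2 → C_1 maps a triangle to the signed sum of its edges. For instance
  ∂[1,2,3] = [2,3] − [1,3] + [1,2],
  ∂[0,2,4] = [2,4] − [0,4] + [0,2].
This gives a 21×14 integer matrix of rank 13; reducing to Smith normal form yields diagonal entries (1,1,1,1,1,1,1,1,1,1,1,1,1).

Reading off H_k = ker ∂_k / im ∂_{k+1}:

  H_0: rank C_0 − rank ∂_1 = 7 − 6 = 1, and the invariant factors of ∂_1 are all 1, so H_0 ≅ Z.
  H_1: rank ker ∂_1 − rank ∂_2 = (21 − 6) − 13 = 2, and the invariant factors of ∂_2 are all 1, so H_1 ≅ Z^2.
  H_2: rank ker ∂_2 − rank ∂_3 = (14 − 13) − 0 = 1, and there is no ∂_3, so H_2 ≅ Z.

As a check, the Euler characteristic is 7 − 21 + 14 = 0, which agrees with 1 − 2 + 1 = 0.

H_0 = Z,  H_1 = Z^2,  H_2 = Z.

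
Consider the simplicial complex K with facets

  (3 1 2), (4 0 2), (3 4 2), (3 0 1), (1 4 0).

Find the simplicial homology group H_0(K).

H_0 ≅ Z.

Order the vertices as 0 < 1 < 2 < 3 < 4. Listing each simplex with vertices in this order, K has dimension 2 with simplices:

  0-simplices (5): [0], [1], [2], [3], [4]
  1-simplices (10): [0,1], [0,2], [0,3], [0,4], [1,2], [1,3], [1,4], [2,3], [2,4], [3,4]
  2-simplices (5): [0,1,3], [0,1,4], [0,2,4], [1,2,3], [2,3,4]

giving chain groups C_0 ≅ Z^5, C_1 ≅ Z^10, C_2 ≅ Z^5.

The boundary map ∂_1: C_1 → C_0 sends each edge [p,q] (with p < q) to q − p.
As a 5×10 matrix over Z this has rank 4, with invariant factors (1,1,1,1).

The boundary map ∂_2: C_2 → C_1 sends each 2-simplex [p,q,r] to [q,r] − [p,r] + [p,q]. For instance
  ∂[0,2,4] = [2,4] − [0,4] + [0,2],
  ∂[1,2,3] = [2,3] − [1,3] + [1,2].
As a 10×5 matrix over Z this has rank 5, with invariant factors (1,1,1,1,1).

Reading off H_k = ker ∂_k / im ∂_{k+1}:

  H_0: rank C_0 − rank ∂_1 = 5 − 4 = 1, and the invariant factors of ∂_1 are all 1, so H_0 ≅ Z.

(K is a triangulation of the Möbius band.)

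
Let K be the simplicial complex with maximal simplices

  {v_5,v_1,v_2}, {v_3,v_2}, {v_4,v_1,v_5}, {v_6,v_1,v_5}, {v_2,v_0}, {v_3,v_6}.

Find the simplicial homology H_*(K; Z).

H_0 ≅ Z,  H_1 ≅ Z,  H_2 = 0.

K has 7 vertices, 10 edges, 3 triangles.
rank ∂_0 = 0, rank ∂_1 = 6 ⇒ b_0 = 7 − 0 − 6 = 1; all invariant factors of ∂_1 are 1 so no torsion. So H_0 = Z.
rank ∂_1 = 6, rank ∂_2 = 3 ⇒ b_1 = 10 − 6 − 3 = 1; all invariant factors of ∂_2 are 1 so no torsion. So H_1 = Z.
rank ∂_2 = 3, rank ∂_3 = 0 ⇒ b_2 = 3 − 3 − 0 = 0. So H_2 = 0.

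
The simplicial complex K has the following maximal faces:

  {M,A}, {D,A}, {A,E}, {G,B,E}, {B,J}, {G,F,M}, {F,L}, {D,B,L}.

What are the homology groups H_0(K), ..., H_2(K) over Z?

H_0 ≅ Z,  H_1 ≅ Z^3,  H_2 = 0.

We work with the vertex ordering A < B < D < E < F < G < J < L < M. The simplices of K, each written with vertices in increasing order, are:

  0-simplices (9): A, B, D, E, F, G, J, L, M
  1-simplices (14): AD, AE, AM, BD, BE, BG, BJ, BL, DL, EG, FG, FL, FM, GM
  2-simplices (3): BDL, BEG, FGM

giving chain groups C_0 ≅ Z^9, C_1 ≅ Z^14, C_2 ≅ Z^3.

Boundary ∂_1: C_1 → C_0 is given by ∂[p,q] = [q] − [p]. For instance
  ∂FG = G − F.
The resulting 9×14 matrix has rank 8, and its Smith normal form has invariant factors (1,1,1,1,1,1,1,1).

Boundary ∂_2: C_2 → C_1 maps a triangle to the signed sum of its edges. For instance
  ∂BEG = EG − BG + BE,
  ∂BDL = DL − BL + BD.
The 14×3 boundary matrix has rank 3 and Smith normal form diag(1,1,1).

Now H_k = ker ∂_k / im ∂_{k+1}, so:

  H_0: rank C_0 − rank ∂_1 = 9 − 8 = 1, and the invariant factors of ∂_1 are all 1, so H_0 = Z.
  H_1: rank ker ∂_1 − rank ∂_2 = (14 − 8) − 3 = 3, and the invariant factors of ∂_2 are all 1, so H_1 = Z^3.
  H_2: rank ker ∂_2 − rank ∂_3 = (3 − 3) − 0 = 0, and there is no ∂_3, so H_2 = 0.

As a check, the Euler characteristic is 9 − 14 + 3 = -2, which agrees with 1 − 3 + 0 = -2.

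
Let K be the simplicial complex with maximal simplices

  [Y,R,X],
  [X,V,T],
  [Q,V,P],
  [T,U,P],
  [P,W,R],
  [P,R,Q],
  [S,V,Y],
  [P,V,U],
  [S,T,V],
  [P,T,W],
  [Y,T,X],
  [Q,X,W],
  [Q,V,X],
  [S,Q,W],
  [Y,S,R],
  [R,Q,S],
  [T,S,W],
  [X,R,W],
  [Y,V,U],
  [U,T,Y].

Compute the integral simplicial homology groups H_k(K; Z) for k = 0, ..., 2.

H_0 = Z,  H_1 = Z ⊕ Z/2Z,  H_2 = 0.

Take the total order P < Q < R < S < T < U < V < W < X < Y on the vertex set. Then K (dimension 2) consists of the simplices:

  0-simplices (10): P, Q, R, S, T, U, V, W, X, Y
  1-simplices (30): PQ, PR, PT, PU, PV, PW, QR, QS, QV, QW, QX, RS, RW, RX, RY, ST, SV, SW, SY, TU, TV, TW, TX, TY, UV, UY, VX, VY, WX, XY
  2-simplices (20): PQR, PQV, PRW, PTU, PTW, PUV, QRS, QSW, QVX, QWX, RSY, RWX, RXY, STV, STW, SVY, TUY, TVX, TXY, UVY

giving chain groups C_0 ≅ Z^10, C_1 ≅ Z^30, C_2 ≅ Z^20.

The boundary map ∂_1: C_1 → C_0 maps an edge to its endpoints' difference, ∂[p,q] = q − p.
As a 10×30 matrix over Z this has rank 9, with invariant factors (1,1,1,1,1,1,1,1,1).

∂_2: C_2 → C_1 acts by ∂[p,q,r] = [q,r] − [p,r] + [p,q]. For instance
  ∂TXY = XY − TY + TX,
  ∂PQR = QR − PR + PQ.
As a 30×20 matrix over Z this has rank 20, with invariant factors (1,1,1,1,1,1,1,1,1,1,1,1,1,1,1,1,1,1,1,2).

Reading off H_k = ker ∂_k / im ∂_{k+1}:

  H_0: rank C_0 − rank ∂_1 = 10 − 9 = 1, and the invariant factors of ∂_1 are all 1, so H_0 = Z.
  H_1: rank ker ∂_1 − rank ∂_2 = (30 − 9) − 20 = 1, and ∂_2 has invariant factor 2 > 1, so H_1 = Z ⊕ Z/2Z.
  H_2: rank ker ∂_2 − rank ∂_3 = (20 − 20) − 0 = 0, and there is no ∂_3, so H_2 = 0.

As a check, the Euler characteristic is 10 − 30 + 20 = 0, which agrees with 1 − 1 + 0 = 0.
(K is a triangulation of the Klein bottle.)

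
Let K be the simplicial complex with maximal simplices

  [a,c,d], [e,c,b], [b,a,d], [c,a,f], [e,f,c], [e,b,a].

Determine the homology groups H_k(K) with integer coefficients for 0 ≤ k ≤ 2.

Fix the vertex order a < b < c < d < e < f and write every simplex with vertices in increasing order. Then dim K = 2 and the simplices of K are:

  0-simplices (6): a, b, c, d, e, f
  1-simplices (12): ab, ac, ad, ae, af, bc, bd, be, cd, ce, cf, ef
  2-simplices (6): abd, abe, acd, acf, bce, cef

giving chain groups C_0 ≅ Z^6, C_1 ≅ Z^12, C_2 ≅ Z^6.

The boundary map ∂_1: C_1 → C_0 sends each edge [p,q] (with p < q) to q − p.
This gives a 6×12 integer matrix of rank 5; reducing to Smith normal form yields diagonal entries (1,1,1,1,1).

The boundary map ∂_2: C_2 → C_1 maps a triangle to the signed sum of its edges. For instance
  ∂acf = cf − af + ac,
  ∂abe = be − ae + ab.
The resulting 12×6 matrix has rank 6, and its Smith normal form has invariant factors (1,1,1,1,1,1).

Reading off H_k = ker ∂_k / im ∂_{k+1}:

  H_0: rank C_0 − rank ∂_1 = 6 − 5 = 1, and the invariant factors of ∂_1 are all 1, so H_0 ≅ Z.
  H_1: rank ker ∂_1 − rank ∂_2 = (12 − 5) − 6 = 1, and the invariant factors of ∂_2 are all 1, so H_1 ≅ Z.
  H_2: rank ker ∂_2 − rank ∂_3 = (6 − 6) − 0 = 0, and there is no ∂_3, so H_2 ≅ 0.

As a check, the Euler characteristic is 6 − 12 + 6 = 0, which agrees with 1 − 1 + 0 = 0.

H_0 = Z,  H_1 = Z,  H_2 = 0.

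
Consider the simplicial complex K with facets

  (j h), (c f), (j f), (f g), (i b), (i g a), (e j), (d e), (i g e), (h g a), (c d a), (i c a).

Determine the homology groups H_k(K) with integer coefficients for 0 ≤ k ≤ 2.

H_0 = Z,  H_1 = Z^4,  H_2 = 0.

Take the total order a < b < c < d < e < f < g < h < i < j on the vertex set. Then K (dimension 2) consists of the simplices:

  0-simplices (10): a, b, c, d, e, f, g, h, i, j
  1-simplices (18): ac, ad, ag, ah, ai, bi, cd, cf, ci, de, eg, ei, ej, fg, fj, gh, gi, hj
  2-simplices (5): acd, aci, agh, agi, egi

giving chain groups C_0 ≅ Z^10, C_1 ≅ Z^18, C_2 ≅ Z^5.

∂_1: C_1 → C_0 is given by ∂[p,q] = [q] − [p].
The resulting 10×18 matrix has rank 9, and its Smith normal form has invariant factors (1,1,1,1,1,1,1,1,1).

Boundary ∂_2: C_2 → C_1 sends each 2-simplex [p,q,r] to [q,r] − [p,r] + [p,q]. For instance
  ∂agh = gh − ah + ag,
  ∂agi = gi − ai + ag.
The resulting 18×5 matrix has rank 5, and its Smith normal form has invariant factors (1,1,1,1,1).

Computing H_k = (kernel of ∂_k) / (image of ∂_{k+1}):

  H_0: rank C_0 − rank ∂_1 = 10 − 9 = 1, and the invariant factors of ∂_1 are all 1, so H_0 = Z.
  H_1: rank ker ∂_1 − rank ∂_2 = (18 − 9) − 5 = 4, and the invariant factors of ∂_2 are all 1, so H_1 = Z^4.
  H_2: rank ker ∂_2 − rank ∂_3 = (5 − 5) − 0 = 0, and there is no ∂_3, so H_2 = 0.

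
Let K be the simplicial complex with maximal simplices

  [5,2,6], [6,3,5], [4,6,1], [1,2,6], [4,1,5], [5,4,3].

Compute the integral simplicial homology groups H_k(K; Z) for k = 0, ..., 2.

H_0 ≅ Z,  H_1 ≅ Z,  H_2 = 0.

We work with the vertex ordering 1 < 2 < 3 < 4 < 5 < 6. The simplices of K, each written with vertices in increasing order, are:

  0-simplices (6): [1], [2], [3], [4], [5], [6]
  1-simplices (12): [1,2], [1,4], [1,5], [1,6], [2,5], [2,6], [3,4], [3,5], [3,6], [4,5], [4,6], [5,6]
  2-simplices (6): [1,2,6], [1,4,5], [1,4,6], [2,5,6], [3,4,5], [3,5,6]

giving chain groups C_0 ≅ Z^6, C_1 ≅ Z^12, C_2 ≅ Z^6.

∂_1: C_1 → C_0 maps an edge to its endpoints' difference, ∂[p,q] = q − p. For instance
  ∂[1,6] = [6] − [1].
This gives a 6×12 integer matrix of rank 5; reducing to Smith normal form yields diagonal entries (1,1,1,1,1).

∂_2: C_2 → C_1 sends each 2-simplex [p,q,r] to [q,r] − [p,r] + [p,q]. For instance
  ∂[3,5,6] = [5,6] − [3,6] + [3,5],
  ∂[1,2,6] = [2,6] − [1,6] + [1,2].
The 12×6 boundary matrix has rank 6 and Smith normal form diag(1,1,1,1,1,1).

Now H_k = ker ∂_k / im ∂_{k+1}, so:

  H_0: rank C_0 − rank ∂_1 = 6 − 5 = 1, and the invariant factors of ∂_1 are all 1, so H_0 ≅ Z.
  H_1: rank ker ∂_1 − rank ∂_2 = (12 − 5) − 6 = 1, and the invariant factors of ∂_2 are all 1, so H_1 ≅ Z.
  H_2: rank ker ∂_2 − rank ∂_3 = (6 − 6) − 0 = 0, and there is no ∂_3, so H_2 ≅ 0.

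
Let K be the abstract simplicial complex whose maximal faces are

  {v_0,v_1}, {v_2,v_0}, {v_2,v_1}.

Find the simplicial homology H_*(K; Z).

K has 3 vertices, 3 edges.
rank ∂_0 = 0, rank ∂_1 = 2 ⇒ b_0 = 3 − 0 − 2 = 1; all invariant factors of ∂_1 are 1 so no torsion. So H_0 = Z.
rank ∂_1 = 2, rank ∂_2 = 0 ⇒ b_1 = 3 − 2 − 0 = 1. So H_1 = Z.

H_0 ≅ Z,  H_1 ≅ Z.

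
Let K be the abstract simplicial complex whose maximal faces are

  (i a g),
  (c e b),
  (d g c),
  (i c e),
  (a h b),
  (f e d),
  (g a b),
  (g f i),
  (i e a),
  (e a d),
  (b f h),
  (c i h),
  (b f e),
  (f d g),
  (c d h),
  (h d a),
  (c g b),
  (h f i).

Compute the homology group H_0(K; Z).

H_0 = Z.

Fix the vertex order a < b < c < d < e < f < g < h < i and write every simplex with vertices in increasing order. Then dim K = 2 and the simplices of K are:

  0-simplices (9): a, b, c, d, e, f, g, h, i
  1-simplices (27): ab, ad, ae, ag, ah, ai, bc, be, bf, bg, bh, cd, ce, cg, ch, ci, de, df, dg, dh, ef, ei, fg, fh, fi, gi, hi
  2-simplices (18): abg, abh, ade, adh, aei, agi, bce, bcg, bef, bfh, cdg, cdh, cei, chi, def, dfg, fgi, fhi

Hence C_0 ≅ Z^9, C_1 ≅ Z^27, C_2 ≅ Z^18.

The boundary map ∂_1: C_1 → C_0 sends each edge [p,q] (with p < q) to q − p. For instance
  ∂fh = h − f.
The resulting 9×27 matrix has rank 8, and its Smith normal form has invariant factors (1,1,1,1,1,1,1,1).

Boundary ∂_2: C_2 → C_1 maps a triangle to the signed sum of its edges. For instance
  ∂bce = ce − be + bc,
  ∂chi = hi − ci + ch.
The resulting 27×18 matrix has rank 17, and its Smith normal form has invariant factors (1,1,1,1,1,1,1,1,1,1,1,1,1,1,1,1,1).

Computing H_k = (kernel of ∂_k) / (image of ∂_{k+1}):

  H_0: rank C_0 − rank ∂_1 = 9 − 8 = 1, and the invariant factors of ∂_1 are all 1, so H_0 = Z.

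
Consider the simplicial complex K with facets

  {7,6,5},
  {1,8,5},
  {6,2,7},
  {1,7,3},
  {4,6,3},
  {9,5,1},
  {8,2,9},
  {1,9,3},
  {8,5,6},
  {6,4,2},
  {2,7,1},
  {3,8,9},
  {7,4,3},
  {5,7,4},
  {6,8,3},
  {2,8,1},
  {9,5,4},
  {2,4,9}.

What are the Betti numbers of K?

Take the total order 1 < 2 < 3 < 4 < 5 < 6 < 7 < 8 < 9 on the vertex set. Then K (dimension 2) consists of the simplices:

  0-simplices (9): [1], [2], [3], [4], [5], [6], [7], [8], [9]
  1-simplices (27): (27 of them)
  2-simplices (18): [1,2,7], [1,2,8], [1,3,7], [1,3,9], [1,5,8], [1,5,9], [2,4,6], [2,4,9], [2,6,7], [2,8,9], [3,4,6], [3,4,7], [3,6,8], [3,8,9], [4,5,7], [4,5,9], [5,6,7], [5,6,8]

Hence C_0 ≅ Z^9, C_1 ≅ Z^27, C_2 ≅ Z^18.

∂_1: C_1 → C_0 maps an edge to its endpoints' difference, ∂[p,q] = q − p.
The resulting 9×27 matrix has rank 8, and its Smith normal form has invariant factors (1,1,1,1,1,1,1,1).

∂_2: C_2 → C_1 acts by ∂[p,q,r] = [q,r] − [p,r] + [p,q]. For instance
  ∂[1,2,8] = [2,8] − [1,8] + [1,2],
  ∂[3,8,9] = [8,9] − [3,9] + [3,8].
The resulting 27×18 matrix has rank 18, and its Smith normal form has invariant factors (1,1,1,1,1,1,1,1,1,1,1,1,1,1,1,1,1,2).

Reading off H_k = ker ∂_k / im ∂_{k+1}:

  H_0: rank C_0 − rank ∂_1 = 9 − 8 = 1, and the invariant factors of ∂_1 are all 1, so H_0 = Z.
  H_1: rank ker ∂_1 − rank ∂_2 = (27 − 8) − 18 = 1, and ∂_2 has invariant factor 2 > 1, so H_1 = Z ⊕ Z_2.
  H_2: rank ker ∂_2 − rank ∂_3 = (18 − 18) − 0 = 0, and there is no ∂_3, so H_2 = 0.

As a check, the Euler characteristic is 9 − 27 + 18 = 0, which agrees with 1 − 1 + 0 = 0.

Hence the Betti numbers are b_0 = 1, b_1 = 1, b_2 = 0.

b_0 = 1, b_1 = 1, b_2 = 0.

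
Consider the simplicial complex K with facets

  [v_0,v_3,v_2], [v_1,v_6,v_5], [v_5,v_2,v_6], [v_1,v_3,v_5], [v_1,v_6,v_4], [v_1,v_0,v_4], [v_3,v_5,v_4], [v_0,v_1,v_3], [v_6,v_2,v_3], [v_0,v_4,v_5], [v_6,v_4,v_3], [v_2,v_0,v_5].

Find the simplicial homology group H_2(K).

Order the vertices as v_0 < v_1 < v_2 < v_3 < v_4 < v_5 < v_6. Listing each simplex with vertices in this order, K has dimension 2 with simplices:

  0-simplices (7): [v_0], [v_1], [v_2], [v_3], [v_4], [v_5], [v_6]
  1-simplices (18): (18 of them)
  2-simplices (12): (12 of them)

Hence C_0 ≅ Z^7, C_1 ≅ Z^18, C_2 ≅ Z^12.

∂_1: C_1 → C_0 is given by ∂[p,q] = [q] − [p].
The resulting 7×18 matrix has rank 6, and its Smith normal form has invariant factors (1,1,1,1,1,1).

∂_2: C_2 → C_1 maps a triangle to the signed sum of its edges. For instance
  ∂[v_3,v_4,v_6] = [v_4,v_6] − [v_3,v_6] + [v_3,v_4],
  ∂[v_1,v_5,v_6] = [v_5,v_6] − [v_1,v_6] + [v_1,v_5].
As a 18×12 matrix over Z this has rank 12, with invariant factors (1,1,1,1,1,1,1,1,1,1,1,2).

Reading off H_k = ker ∂_k / im ∂_{k+1}:

  H_2: rank ker ∂_2 − rank ∂_3 = (12 − 12) − 0 = 0, and there is no ∂_3, so H_2 = 0.

H_2 ≅ 0.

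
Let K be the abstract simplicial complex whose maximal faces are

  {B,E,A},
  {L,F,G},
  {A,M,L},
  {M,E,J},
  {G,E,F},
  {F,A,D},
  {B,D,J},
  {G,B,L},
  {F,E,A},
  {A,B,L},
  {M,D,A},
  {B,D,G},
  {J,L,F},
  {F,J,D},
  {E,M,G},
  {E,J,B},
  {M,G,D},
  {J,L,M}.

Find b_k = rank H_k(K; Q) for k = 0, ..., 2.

b_0 = 1, b_1 = 2, b_2 = 1.

Order the vertices as A < B < D < E < F < G < J < L < M. Listing each simplex with vertices in this order, K has dimension 2 with simplices:

  0-simplices (9): A, B, D, E, F, G, J, L, M
  1-simplices (27): AB, AD, AE, AF, AL, AM, BD, BE, BG, BJ, BL, DF, DG, DJ, DM, EF, EG, EJ, EM, FG, FJ, FL, GL, GM, JL, JM, LM
  2-simplices (18): ABE, ABL, ADF, ADM, AEF, ALM, BDG, BDJ, BEJ, BGL, DFJ, DGM, EFG, EGM, EJM, FGL, FJL, JLM

giving chain groups C_0 ≅ Z^9, C_1 ≅ Z^27, C_2 ≅ Z^18.

The boundary map ∂_1: C_1 → C_0 is given by ∂[p,q] = [q] − [p]. For instance
  ∂BL = L − B.
The resulting 9×27 matrix has rank 8, and its Smith normal form has invariant factors (1,1,1,1,1,1,1,1).

Boundary ∂_2: C_2 → C_1 acts by ∂[p,q,r] = [q,r] − [p,r] + [p,q]. For instance
  ∂BDJ = DJ − BJ + BD,
  ∂ADF = DF − AF + AD.
This gives a 27×18 integer matrix of rank 17; reducing to Smith normal form yields diagonal entries (1,1,1,1,1,1,1,1,1,1,1,1,1,1,1,1,1).

Now H_k = ker ∂_k / im ∂_{k+1}, so:

  H_0: rank C_0 − rank ∂_1 = 9 − 8 = 1, and the invariant factors of ∂_1 are all 1, so H_0 = Z.
  H_1: rank ker ∂_1 − rank ∂_2 = (27 − 8) − 17 = 2, and the invariant factors of ∂_2 are all 1, so H_1 = Z^2.
  H_2: rank ker ∂_2 − rank ∂_3 = (18 − 17) − 0 = 1, and there is no ∂_3, so H_2 = Z.

As a check, the Euler characteristic is 9 − 27 + 18 = 0, which agrees with 1 − 2 + 1 = 0.

Hence the Betti numbers are b_0 = 1, b_1 = 2, b_2 = 1.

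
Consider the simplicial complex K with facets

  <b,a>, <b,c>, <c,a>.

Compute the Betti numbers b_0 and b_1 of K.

Fix the vertex order a < b < c and write every simplex with vertices in increasing order. Then dim K = 1 and the simplices of K are:

  0-simplices (3): a, b, c
  1-simplices (3): ab, ac, bc

Hence C_0 ≅ Z^3, C_1 ≅ Z^3.

Boundary ∂_1: C_1 → C_0 maps an edge to its endpoints' difference, ∂[p,q] = q − p. For instance
  ∂ab = b − a.
The resulting 3×3 matrix has rank 2, and its Smith normal form has invariant factors (1,1).

Computing H_k = (kernel of ∂_k) / (image of ∂_{k+1}):

  H_0: rank C_0 − rank ∂_1 = 3 − 2 = 1, and the invariant factors of ∂_1 are all 1, so H_0 = Z.
  H_1: rank ker ∂_1 − rank ∂_2 = (3 − 2) − 0 = 1, and there is no ∂_2, so H_1 = Z.

Hence the Betti numbers are b_0 = 1, b_1 = 1.

b_0 = 1, b_1 = 1.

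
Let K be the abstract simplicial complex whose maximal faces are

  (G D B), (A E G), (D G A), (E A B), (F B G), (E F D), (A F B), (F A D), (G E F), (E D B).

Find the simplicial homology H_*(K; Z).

We work with the vertex ordering A < B < D < E < F < G. The simplices of K, each written with vertices in increasing order, are:

  0-simplices (6): A, B, D, E, F, G
  1-simplices (15): AB, AD, AE, AF, AG, BD, BE, BF, BG, DE, DF, DG, EF, EG, FG
  2-simplices (10): ABE, ABF, ADF, ADG, AEG, BDE, BDG, BFG, DEF, EFG

giving chain groups C_0 ≅ Z^6, C_1 ≅ Z^15, C_2 ≅ Z^10.

The boundary map ∂_1: C_1 → C_0 maps an edge to its endpoints' difference, ∂[p,q] = q − p. For instance
  ∂AF = F − A.
This gives a 6×15 integer matrix of rank 5; reducing to Smith normal form yields diagonal entries (1,1,1,1,1).

The boundary map ∂_2: C_2 → C_1 sends each 2-simplex [p,q,r] to [q,r] − [p,r] + [p,q]. For instance
  ∂ABE = BE − AE + AB,
  ∂DEF = EF − DF + DE.
The 15×10 boundary matrix has rank 10 and Smith normal form diag(1,1,1,1,1,1,1,1,1,2).

From H_k ≅ ker(∂_k) / im(∂_{k+1}) we obtain:

  H_0: rank C_0 − rank ∂_1 = 6 − 5 = 1, and the invariant factors of ∂_1 are all 1, so H_0 = Z.
  H_1: rank ker ∂_1 − rank ∂_2 = (15 − 5) − 10 = 0, and ∂_2 has invariant factor 2 > 1, so H_1 = Z/2.
  H_2: rank ker ∂_2 − rank ∂_3 = (10 − 10) − 0 = 0, and there is no ∂_3, so H_2 = 0.

(K is a triangulation of the real projective plane RP^2.)

H_0 = Z,  H_1 = Z/2,  H_2 = 0.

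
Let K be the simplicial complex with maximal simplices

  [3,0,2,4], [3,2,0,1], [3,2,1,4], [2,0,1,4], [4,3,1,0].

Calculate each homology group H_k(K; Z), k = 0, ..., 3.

H_0 ≅ Z,  H_1 = 0,  H_2 = 0,  H_3 ≅ Z.

We work with the vertex ordering 0 < 1 < 2 < 3 < 4. The simplices of K, each written with vertices in increasing order, are:

  0-simplices (5): [0], [1], [2], [3], [4]
  1-simplices (10): [0,1], [0,2], [0,3], [0,4], [1,2], [1,3], [1,4], [2,3], [2,4], [3,4]
  2-simplices (10): [0,1,2], [0,1,3], [0,1,4], [0,2,3], [0,2,4], [0,3,4], [1,2,3], [1,2,4], [1,3,4], [2,3,4]
  3-simplices (5): [0,1,2,3], [0,1,2,4], [0,1,3,4], [0,2,3,4], [1,2,3,4]

giving chain groups C_0 ≅ Z^5, C_1 ≅ Z^10, C_2 ≅ Z^10, C_3 ≅ Z^5.

The boundary map ∂_1: C_1 → C_0 sends each edge [p,q] (with p < q) to q − p. For instance
  ∂[3,4] = [4] − [3].
The resulting 5×10 matrix has rank 4, and its Smith normal form has invariant factors (1,1,1,1).

The boundary map ∂_2: C_2 → C_1 acts by ∂[p,q,r] = [q,r] − [p,r] + [p,q]. For instance
  ∂[1,3,4] = [3,4] − [1,4] + [1,3],
  ∂[0,3,4] = [3,4] − [0,4] + [0,3].
As a 10×10 matrix over Z this has rank 6, with invariant factors (1,1,1,1,1,1).

∂_3: C_3 → C_2 sends each 3-simplex σ to the alternating sum Σ_i (−1)^i (σ with its i-th vertex removed). For instance
  ∂[0,1,2,4] = [1,2,4] − [0,2,4] + [0,1,4] − [0,1,2],
  ∂[1,2,3,4] = [2,3,4] − [1,3,4] + [1,2,4] − [1,2,3].
The resulting 10×5 matrix has rank 4, and its Smith normal form has invariant factors (1,1,1,1).

From H_k ≅ ker(∂_k) / im(∂_{k+1}) we obtain:

  H_0: rank C_0 − rank ∂_1 = 5 − 4 = 1, and the invariant factors of ∂_1 are all 1, so H_0 ≅ Z.
  H_1: rank ker ∂_1 − rank ∂_2 = (10 − 4) − 6 = 0, and the invariant factors of ∂_2 are all 1, so H_1 ≅ 0.
  H_2: rank ker ∂_2 − rank ∂_3 = (10 − 6) − 4 = 0, and the invariant factors of ∂_3 are all 1, so H_2 ≅ 0.
  H_3: rank ker ∂_3 − rank ∂_4 = (5 − 4) − 0 = 1, and there is no ∂_4, so H_3 ≅ Z.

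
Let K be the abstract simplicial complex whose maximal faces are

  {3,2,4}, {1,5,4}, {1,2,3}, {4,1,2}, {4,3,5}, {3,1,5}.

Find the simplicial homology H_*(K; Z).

Take the total order 1 < 2 < 3 < 4 < 5 on the vertex set. Then K (dimension 2) consists of the simplices:

  0-simplices (5): [1], [2], [3], [4], [5]
  1-simplices (9): [1,2], [1,3], [1,4], [1,5], [2,3], [2,4], [3,4], [3,5], [4,5]
  2-simplices (6): [1,2,3], [1,2,4], [1,3,5], [1,4,5], [2,3,4], [3,4,5]

giving chain groups C_0 ≅ Z^5, C_1 ≅ Z^9, C_2 ≅ Z^6.

∂_1: C_1 → C_0 sends each edge [p,q] (with p < q) to q − p.
The resulting 5×9 matrix has rank 4, and its Smith normal form has invariant factors (1,1,1,1).

The boundary map ∂_2: C_2 → C_1 maps a triangle to the signed sum of its edges. For instance
  ∂[1,2,4] = [2,4] − [1,4] + [1,2],
  ∂[1,3,5] = [3,5] − [1,5] + [1,3].
This gives a 9×6 integer matrix of rank 5; reducing to Smith normal form yields diagonal entries (1,1,1,1,1).

Reading off H_k = ker ∂_k / im ∂_{k+1}:

  H_0: rank C_0 − rank ∂_1 = 5 − 4 = 1, and the invariant factors of ∂_1 are all 1, so H_0 = Z.
  H_1: rank ker ∂_1 − rank ∂_2 = (9 − 4) − 5 = 0, and the invariant factors of ∂_2 are all 1, so H_1 = 0.
  H_2: rank ker ∂_2 − rank ∂_3 = (6 − 5) − 0 = 1, and there is no ∂_3, so H_2 = Z.

As a check, the Euler characteristic is 5 − 9 + 6 = 2, which agrees with 1 − 0 + 1 = 2.

H_0 ≅ Z,  H_1 = 0,  H_2 ≅ Z.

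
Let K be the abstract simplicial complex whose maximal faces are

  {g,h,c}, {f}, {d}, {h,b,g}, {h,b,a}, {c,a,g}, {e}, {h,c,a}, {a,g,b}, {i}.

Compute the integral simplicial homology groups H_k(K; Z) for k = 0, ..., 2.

H_0 = Z^5,  H_1 = 0,  H_2 = Z.

Order the vertices as a < b < c < d < e < f < g < h < i. Listing each simplex with vertices in this order, K has dimension 2 with simplices:

  0-simplices (9): a, b, c, d, e, f, g, h, i
  1-simplices (9): ab, ac, ag, ah, bg, bh, cg, ch, gh
  2-simplices (6): abg, abh, acg, ach, bgh, cgh

giving chain groups C_0 ≅ Z^9, C_1 ≅ Z^9, C_2 ≅ Z^6.

The boundary map ∂_1: C_1 → C_0 is given by ∂[p,q] = [q] − [p]. For instance
  ∂ch = h − c.
As a 9×9 matrix over Z this has rank 4, with invariant factors (1,1,1,1).

Boundary ∂_2: C_2 → C_1 maps a triangle to the signed sum of its edges. For instance
  ∂bgh = gh − bh + bg,
  ∂ach = ch − ah + ac.
The resulting 9×6 matrix has rank 5, and its Smith normal form has invariant factors (1,1,1,1,1).

From H_k ≅ ker(∂_k) / im(∂_{k+1}) we obtain:

  H_0: rank C_0 − rank ∂_1 = 9 − 4 = 5, and the invariant factors of ∂_1 are all 1, so H_0 ≅ Z^5.
  H_1: rank ker ∂_1 − rank ∂_2 = (9 − 4) − 5 = 0, and the invariant factors of ∂_2 are all 1, so H_1 ≅ 0.
  H_2: rank ker ∂_2 − rank ∂_3 = (6 − 5) − 0 = 1, and there is no ∂_3, so H_2 ≅ Z.

As a check, the Euler characteristic is 9 − 9 + 6 = 6, which agrees with 5 − 0 + 1 = 6.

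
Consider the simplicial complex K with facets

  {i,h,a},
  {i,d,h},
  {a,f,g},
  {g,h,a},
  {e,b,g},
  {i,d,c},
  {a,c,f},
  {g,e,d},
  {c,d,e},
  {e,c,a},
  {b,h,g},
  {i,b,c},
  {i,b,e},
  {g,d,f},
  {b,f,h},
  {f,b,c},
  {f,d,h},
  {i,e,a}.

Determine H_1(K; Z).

Fix the vertex order a < b < c < d < e < f < g < h < i and write every simplex with vertices in increasing order. Then dim K = 2 and the simplices of K are:

  0-simplices (9): a, b, c, d, e, f, g, h, i
  1-simplices (27): ac, ae, af, ag, ah, ai, bc, be, bf, bg, bh, bi, cd, ce, cf, ci, de, df, dg, dh, di, eg, ei, fg, fh, gh, hi
  2-simplices (18): ace, acf, aei, afg, agh, ahi, bcf, bci, beg, bei, bfh, bgh, cde, cdi, deg, dfg, dfh, dhi

giving chain groups C_0 ≅ Z^9, C_1 ≅ Z^27, C_2 ≅ Z^18.

The boundary map ∂_1: C_1 → C_0 is given by ∂[p,q] = [q] − [p].
This gives a 9×27 integer matrix of rank 8; reducing to Smith normal form yields diagonal entries (1,1,1,1,1,1,1,1).

Boundary ∂_2: C_2 → C_1 maps a triangle to the signed sum of its edges. For instance
  ∂dhi = hi − di + dh,
  ∂aei = ei − ai + ae.
The 27×18 boundary matrix has rank 18 and Smith normal form diag(1,1,1,1,1,1,1,1,1,1,1,1,1,1,1,1,1,2).

Computing H_k = (kernel of ∂_k) / (image of ∂_{k+1}):

  H_1: rank ker ∂_1 − rank ∂_2 = (27 − 8) − 18 = 1, and ∂_2 has invariant factor 2 > 1, so H_1 ≅ Z ⊕ Z/2Z.

H_1 = Z ⊕ Z/2Z.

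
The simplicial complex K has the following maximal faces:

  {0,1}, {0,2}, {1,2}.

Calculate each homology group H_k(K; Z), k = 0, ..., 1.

H_0 = Z,  H_1 = Z.

We work with the vertex ordering 0 < 1 < 2. The simplices of K, each written with vertices in increasing order, are:

  0-simplices (3): [0], [1], [2]
  1-simplices (3): [0,1], [0,2], [1,2]

so the chain groups are C_0 ≅ Z^3, C_1 ≅ Z^3.

The boundary map ∂_1: C_1 → C_0 is given by ∂[p,q] = [q] − [p].
This gives a 3×3 integer matrix of rank 2; reducing to Smith normal form yields diagonal entries (1,1).

From H_k ≅ ker(∂_k) / im(∂_{k+1}) we obtain:

  H_0: rank C_0 − rank ∂_1 = 3 − 2 = 1, and the invariant factors of ∂_1 are all 1, so H_0 = Z.
  H_1: rank ker ∂_1 − rank ∂_2 = (3 − 2) − 0 = 1, and there is no ∂_2, so H_1 = Z.

(K is a triangulation of the circle S^1.)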